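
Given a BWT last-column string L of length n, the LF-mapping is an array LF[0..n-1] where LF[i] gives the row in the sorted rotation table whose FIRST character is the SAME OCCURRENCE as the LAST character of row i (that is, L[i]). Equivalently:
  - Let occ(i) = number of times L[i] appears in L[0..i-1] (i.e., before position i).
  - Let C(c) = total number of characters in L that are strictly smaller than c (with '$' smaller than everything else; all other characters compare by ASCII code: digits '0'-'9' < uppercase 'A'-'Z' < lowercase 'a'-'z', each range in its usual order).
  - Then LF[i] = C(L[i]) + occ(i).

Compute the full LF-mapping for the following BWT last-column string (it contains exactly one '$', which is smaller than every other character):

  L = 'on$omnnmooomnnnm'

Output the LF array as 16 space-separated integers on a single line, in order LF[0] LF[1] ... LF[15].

Answer: 11 5 0 12 1 6 7 2 13 14 15 3 8 9 10 4

Derivation:
Char counts: '$':1, 'm':4, 'n':6, 'o':5
C (first-col start): C('$')=0, C('m')=1, C('n')=5, C('o')=11
L[0]='o': occ=0, LF[0]=C('o')+0=11+0=11
L[1]='n': occ=0, LF[1]=C('n')+0=5+0=5
L[2]='$': occ=0, LF[2]=C('$')+0=0+0=0
L[3]='o': occ=1, LF[3]=C('o')+1=11+1=12
L[4]='m': occ=0, LF[4]=C('m')+0=1+0=1
L[5]='n': occ=1, LF[5]=C('n')+1=5+1=6
L[6]='n': occ=2, LF[6]=C('n')+2=5+2=7
L[7]='m': occ=1, LF[7]=C('m')+1=1+1=2
L[8]='o': occ=2, LF[8]=C('o')+2=11+2=13
L[9]='o': occ=3, LF[9]=C('o')+3=11+3=14
L[10]='o': occ=4, LF[10]=C('o')+4=11+4=15
L[11]='m': occ=2, LF[11]=C('m')+2=1+2=3
L[12]='n': occ=3, LF[12]=C('n')+3=5+3=8
L[13]='n': occ=4, LF[13]=C('n')+4=5+4=9
L[14]='n': occ=5, LF[14]=C('n')+5=5+5=10
L[15]='m': occ=3, LF[15]=C('m')+3=1+3=4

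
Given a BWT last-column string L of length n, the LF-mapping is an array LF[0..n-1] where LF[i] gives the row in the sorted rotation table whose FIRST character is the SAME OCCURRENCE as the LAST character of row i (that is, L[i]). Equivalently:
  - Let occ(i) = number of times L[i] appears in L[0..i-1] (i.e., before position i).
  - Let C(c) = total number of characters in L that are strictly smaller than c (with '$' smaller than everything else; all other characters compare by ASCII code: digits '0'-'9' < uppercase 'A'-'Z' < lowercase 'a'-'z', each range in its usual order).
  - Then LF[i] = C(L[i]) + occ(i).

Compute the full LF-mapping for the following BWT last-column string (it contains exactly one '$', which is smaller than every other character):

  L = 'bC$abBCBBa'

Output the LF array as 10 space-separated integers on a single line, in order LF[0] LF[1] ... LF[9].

Char counts: '$':1, 'B':3, 'C':2, 'a':2, 'b':2
C (first-col start): C('$')=0, C('B')=1, C('C')=4, C('a')=6, C('b')=8
L[0]='b': occ=0, LF[0]=C('b')+0=8+0=8
L[1]='C': occ=0, LF[1]=C('C')+0=4+0=4
L[2]='$': occ=0, LF[2]=C('$')+0=0+0=0
L[3]='a': occ=0, LF[3]=C('a')+0=6+0=6
L[4]='b': occ=1, LF[4]=C('b')+1=8+1=9
L[5]='B': occ=0, LF[5]=C('B')+0=1+0=1
L[6]='C': occ=1, LF[6]=C('C')+1=4+1=5
L[7]='B': occ=1, LF[7]=C('B')+1=1+1=2
L[8]='B': occ=2, LF[8]=C('B')+2=1+2=3
L[9]='a': occ=1, LF[9]=C('a')+1=6+1=7

Answer: 8 4 0 6 9 1 5 2 3 7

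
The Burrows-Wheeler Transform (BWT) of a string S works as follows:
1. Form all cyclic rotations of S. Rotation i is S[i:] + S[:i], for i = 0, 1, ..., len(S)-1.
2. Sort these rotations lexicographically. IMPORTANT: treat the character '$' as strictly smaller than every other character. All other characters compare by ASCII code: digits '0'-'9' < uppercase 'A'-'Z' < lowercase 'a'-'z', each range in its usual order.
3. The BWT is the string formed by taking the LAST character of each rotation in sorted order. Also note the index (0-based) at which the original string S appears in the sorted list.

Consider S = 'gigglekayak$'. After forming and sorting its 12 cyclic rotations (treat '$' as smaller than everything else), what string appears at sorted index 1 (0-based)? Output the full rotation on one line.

Answer: ak$gigglekay

Derivation:
All 12 rotations (rotation i = S[i:]+S[:i]):
  rot[0] = gigglekayak$
  rot[1] = igglekayak$g
  rot[2] = gglekayak$gi
  rot[3] = glekayak$gig
  rot[4] = lekayak$gigg
  rot[5] = ekayak$giggl
  rot[6] = kayak$giggle
  rot[7] = ayak$gigglek
  rot[8] = yak$giggleka
  rot[9] = ak$gigglekay
  rot[10] = k$gigglekaya
  rot[11] = $gigglekayak
Sorted (with $ < everything):
  sorted[0] = $gigglekayak
  sorted[1] = ak$gigglekay
  sorted[2] = ayak$gigglek
  sorted[3] = ekayak$giggl
  sorted[4] = gglekayak$gi
  sorted[5] = gigglekayak$
  sorted[6] = glekayak$gig
  sorted[7] = igglekayak$g
  sorted[8] = k$gigglekaya
  sorted[9] = kayak$giggle
  sorted[10] = lekayak$gigg
  sorted[11] = yak$giggleka
sorted[1] = ak$gigglekay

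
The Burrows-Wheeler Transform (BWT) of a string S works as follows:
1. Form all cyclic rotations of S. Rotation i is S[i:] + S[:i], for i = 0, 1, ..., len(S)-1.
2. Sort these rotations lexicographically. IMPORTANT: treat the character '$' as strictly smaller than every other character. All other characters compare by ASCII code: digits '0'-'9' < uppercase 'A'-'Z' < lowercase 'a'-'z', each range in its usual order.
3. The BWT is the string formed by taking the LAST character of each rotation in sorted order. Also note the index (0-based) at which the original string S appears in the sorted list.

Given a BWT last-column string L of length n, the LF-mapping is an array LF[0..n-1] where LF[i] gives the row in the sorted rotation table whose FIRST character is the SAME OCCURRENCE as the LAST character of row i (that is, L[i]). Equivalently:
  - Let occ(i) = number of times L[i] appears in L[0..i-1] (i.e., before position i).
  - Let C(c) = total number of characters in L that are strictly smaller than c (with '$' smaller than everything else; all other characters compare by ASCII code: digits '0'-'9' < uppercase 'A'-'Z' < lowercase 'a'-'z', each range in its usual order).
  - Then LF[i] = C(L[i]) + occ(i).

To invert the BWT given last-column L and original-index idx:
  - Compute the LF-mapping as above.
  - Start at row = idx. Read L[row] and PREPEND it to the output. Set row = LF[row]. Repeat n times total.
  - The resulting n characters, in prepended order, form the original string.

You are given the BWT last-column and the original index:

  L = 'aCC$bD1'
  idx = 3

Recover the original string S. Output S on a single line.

LF mapping: 5 2 3 0 6 4 1
Walk LF starting at row 3, prepending L[row]:
  step 1: row=3, L[3]='$', prepend. Next row=LF[3]=0
  step 2: row=0, L[0]='a', prepend. Next row=LF[0]=5
  step 3: row=5, L[5]='D', prepend. Next row=LF[5]=4
  step 4: row=4, L[4]='b', prepend. Next row=LF[4]=6
  step 5: row=6, L[6]='1', prepend. Next row=LF[6]=1
  step 6: row=1, L[1]='C', prepend. Next row=LF[1]=2
  step 7: row=2, L[2]='C', prepend. Next row=LF[2]=3
Reversed output: CC1bDa$

Answer: CC1bDa$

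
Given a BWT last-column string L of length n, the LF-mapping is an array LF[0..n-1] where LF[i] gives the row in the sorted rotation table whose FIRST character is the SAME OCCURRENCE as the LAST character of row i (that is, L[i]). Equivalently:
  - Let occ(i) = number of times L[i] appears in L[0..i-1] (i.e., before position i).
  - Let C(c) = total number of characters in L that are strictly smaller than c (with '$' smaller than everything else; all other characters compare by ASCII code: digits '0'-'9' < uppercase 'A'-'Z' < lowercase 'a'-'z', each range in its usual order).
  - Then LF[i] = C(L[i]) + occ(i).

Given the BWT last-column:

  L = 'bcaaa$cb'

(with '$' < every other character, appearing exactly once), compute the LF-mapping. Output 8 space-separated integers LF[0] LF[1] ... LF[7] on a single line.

Char counts: '$':1, 'a':3, 'b':2, 'c':2
C (first-col start): C('$')=0, C('a')=1, C('b')=4, C('c')=6
L[0]='b': occ=0, LF[0]=C('b')+0=4+0=4
L[1]='c': occ=0, LF[1]=C('c')+0=6+0=6
L[2]='a': occ=0, LF[2]=C('a')+0=1+0=1
L[3]='a': occ=1, LF[3]=C('a')+1=1+1=2
L[4]='a': occ=2, LF[4]=C('a')+2=1+2=3
L[5]='$': occ=0, LF[5]=C('$')+0=0+0=0
L[6]='c': occ=1, LF[6]=C('c')+1=6+1=7
L[7]='b': occ=1, LF[7]=C('b')+1=4+1=5

Answer: 4 6 1 2 3 0 7 5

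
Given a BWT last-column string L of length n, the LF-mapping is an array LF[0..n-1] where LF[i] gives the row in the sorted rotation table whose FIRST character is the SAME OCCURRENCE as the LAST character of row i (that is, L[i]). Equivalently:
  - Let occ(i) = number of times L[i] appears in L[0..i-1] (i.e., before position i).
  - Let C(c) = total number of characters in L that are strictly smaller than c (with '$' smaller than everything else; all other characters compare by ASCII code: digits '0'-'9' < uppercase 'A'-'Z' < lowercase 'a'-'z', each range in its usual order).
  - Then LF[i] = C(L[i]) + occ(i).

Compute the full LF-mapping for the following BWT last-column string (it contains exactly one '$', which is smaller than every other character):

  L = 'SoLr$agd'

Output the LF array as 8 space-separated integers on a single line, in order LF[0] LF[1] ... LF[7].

Answer: 2 6 1 7 0 3 5 4

Derivation:
Char counts: '$':1, 'L':1, 'S':1, 'a':1, 'd':1, 'g':1, 'o':1, 'r':1
C (first-col start): C('$')=0, C('L')=1, C('S')=2, C('a')=3, C('d')=4, C('g')=5, C('o')=6, C('r')=7
L[0]='S': occ=0, LF[0]=C('S')+0=2+0=2
L[1]='o': occ=0, LF[1]=C('o')+0=6+0=6
L[2]='L': occ=0, LF[2]=C('L')+0=1+0=1
L[3]='r': occ=0, LF[3]=C('r')+0=7+0=7
L[4]='$': occ=0, LF[4]=C('$')+0=0+0=0
L[5]='a': occ=0, LF[5]=C('a')+0=3+0=3
L[6]='g': occ=0, LF[6]=C('g')+0=5+0=5
L[7]='d': occ=0, LF[7]=C('d')+0=4+0=4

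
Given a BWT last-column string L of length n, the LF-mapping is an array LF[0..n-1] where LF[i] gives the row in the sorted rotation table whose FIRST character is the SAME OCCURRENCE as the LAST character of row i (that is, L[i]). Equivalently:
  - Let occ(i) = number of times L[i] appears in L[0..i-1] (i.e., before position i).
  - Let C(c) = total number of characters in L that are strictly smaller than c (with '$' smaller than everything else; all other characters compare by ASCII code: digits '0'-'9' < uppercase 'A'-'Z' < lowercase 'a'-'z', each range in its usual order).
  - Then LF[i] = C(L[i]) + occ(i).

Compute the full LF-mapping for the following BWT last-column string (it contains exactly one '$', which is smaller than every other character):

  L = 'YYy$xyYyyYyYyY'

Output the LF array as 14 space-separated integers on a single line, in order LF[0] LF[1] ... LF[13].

Answer: 1 2 8 0 7 9 3 10 11 4 12 5 13 6

Derivation:
Char counts: '$':1, 'Y':6, 'x':1, 'y':6
C (first-col start): C('$')=0, C('Y')=1, C('x')=7, C('y')=8
L[0]='Y': occ=0, LF[0]=C('Y')+0=1+0=1
L[1]='Y': occ=1, LF[1]=C('Y')+1=1+1=2
L[2]='y': occ=0, LF[2]=C('y')+0=8+0=8
L[3]='$': occ=0, LF[3]=C('$')+0=0+0=0
L[4]='x': occ=0, LF[4]=C('x')+0=7+0=7
L[5]='y': occ=1, LF[5]=C('y')+1=8+1=9
L[6]='Y': occ=2, LF[6]=C('Y')+2=1+2=3
L[7]='y': occ=2, LF[7]=C('y')+2=8+2=10
L[8]='y': occ=3, LF[8]=C('y')+3=8+3=11
L[9]='Y': occ=3, LF[9]=C('Y')+3=1+3=4
L[10]='y': occ=4, LF[10]=C('y')+4=8+4=12
L[11]='Y': occ=4, LF[11]=C('Y')+4=1+4=5
L[12]='y': occ=5, LF[12]=C('y')+5=8+5=13
L[13]='Y': occ=5, LF[13]=C('Y')+5=1+5=6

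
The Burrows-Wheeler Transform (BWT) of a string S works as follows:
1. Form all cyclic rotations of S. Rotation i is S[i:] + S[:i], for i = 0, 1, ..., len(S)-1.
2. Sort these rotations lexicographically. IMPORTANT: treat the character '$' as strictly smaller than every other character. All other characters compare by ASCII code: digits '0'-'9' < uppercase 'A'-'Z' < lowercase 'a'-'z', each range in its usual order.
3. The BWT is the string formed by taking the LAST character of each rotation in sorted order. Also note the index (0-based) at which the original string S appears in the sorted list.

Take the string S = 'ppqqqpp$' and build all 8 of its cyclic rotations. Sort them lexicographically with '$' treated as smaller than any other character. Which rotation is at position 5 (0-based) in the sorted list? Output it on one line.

All 8 rotations (rotation i = S[i:]+S[:i]):
  rot[0] = ppqqqpp$
  rot[1] = pqqqpp$p
  rot[2] = qqqpp$pp
  rot[3] = qqpp$ppq
  rot[4] = qpp$ppqq
  rot[5] = pp$ppqqq
  rot[6] = p$ppqqqp
  rot[7] = $ppqqqpp
Sorted (with $ < everything):
  sorted[0] = $ppqqqpp
  sorted[1] = p$ppqqqp
  sorted[2] = pp$ppqqq
  sorted[3] = ppqqqpp$
  sorted[4] = pqqqpp$p
  sorted[5] = qpp$ppqq
  sorted[6] = qqpp$ppq
  sorted[7] = qqqpp$pp
sorted[5] = qpp$ppqq

Answer: qpp$ppqq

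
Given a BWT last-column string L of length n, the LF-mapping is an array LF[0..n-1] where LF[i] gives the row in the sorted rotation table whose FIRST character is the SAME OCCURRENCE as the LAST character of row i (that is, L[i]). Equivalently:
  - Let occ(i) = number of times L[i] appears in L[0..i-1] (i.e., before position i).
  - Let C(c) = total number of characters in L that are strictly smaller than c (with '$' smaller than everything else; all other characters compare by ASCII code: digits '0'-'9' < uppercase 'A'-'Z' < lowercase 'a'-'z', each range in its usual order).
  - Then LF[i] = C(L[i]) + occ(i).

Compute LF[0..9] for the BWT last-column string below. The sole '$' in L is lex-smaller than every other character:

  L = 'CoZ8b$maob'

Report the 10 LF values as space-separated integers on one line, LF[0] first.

Answer: 2 8 3 1 5 0 7 4 9 6

Derivation:
Char counts: '$':1, '8':1, 'C':1, 'Z':1, 'a':1, 'b':2, 'm':1, 'o':2
C (first-col start): C('$')=0, C('8')=1, C('C')=2, C('Z')=3, C('a')=4, C('b')=5, C('m')=7, C('o')=8
L[0]='C': occ=0, LF[0]=C('C')+0=2+0=2
L[1]='o': occ=0, LF[1]=C('o')+0=8+0=8
L[2]='Z': occ=0, LF[2]=C('Z')+0=3+0=3
L[3]='8': occ=0, LF[3]=C('8')+0=1+0=1
L[4]='b': occ=0, LF[4]=C('b')+0=5+0=5
L[5]='$': occ=0, LF[5]=C('$')+0=0+0=0
L[6]='m': occ=0, LF[6]=C('m')+0=7+0=7
L[7]='a': occ=0, LF[7]=C('a')+0=4+0=4
L[8]='o': occ=1, LF[8]=C('o')+1=8+1=9
L[9]='b': occ=1, LF[9]=C('b')+1=5+1=6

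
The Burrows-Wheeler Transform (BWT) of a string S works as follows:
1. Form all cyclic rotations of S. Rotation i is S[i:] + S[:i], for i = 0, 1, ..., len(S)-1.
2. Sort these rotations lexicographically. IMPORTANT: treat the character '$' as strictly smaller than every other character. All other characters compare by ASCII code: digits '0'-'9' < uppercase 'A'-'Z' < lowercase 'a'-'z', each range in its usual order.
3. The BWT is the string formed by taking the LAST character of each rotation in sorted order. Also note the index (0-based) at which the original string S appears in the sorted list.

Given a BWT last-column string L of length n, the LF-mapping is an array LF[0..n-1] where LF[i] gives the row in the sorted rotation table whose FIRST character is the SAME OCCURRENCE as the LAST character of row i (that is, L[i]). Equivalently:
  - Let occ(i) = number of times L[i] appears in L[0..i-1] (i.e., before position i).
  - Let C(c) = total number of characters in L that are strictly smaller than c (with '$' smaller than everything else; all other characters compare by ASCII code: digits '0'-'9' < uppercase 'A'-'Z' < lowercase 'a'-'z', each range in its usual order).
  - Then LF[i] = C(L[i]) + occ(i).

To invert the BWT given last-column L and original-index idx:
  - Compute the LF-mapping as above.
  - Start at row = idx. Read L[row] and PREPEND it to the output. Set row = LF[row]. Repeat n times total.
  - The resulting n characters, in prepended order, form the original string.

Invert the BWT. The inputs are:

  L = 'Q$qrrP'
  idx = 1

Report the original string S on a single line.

LF mapping: 2 0 3 4 5 1
Walk LF starting at row 1, prepending L[row]:
  step 1: row=1, L[1]='$', prepend. Next row=LF[1]=0
  step 2: row=0, L[0]='Q', prepend. Next row=LF[0]=2
  step 3: row=2, L[2]='q', prepend. Next row=LF[2]=3
  step 4: row=3, L[3]='r', prepend. Next row=LF[3]=4
  step 5: row=4, L[4]='r', prepend. Next row=LF[4]=5
  step 6: row=5, L[5]='P', prepend. Next row=LF[5]=1
Reversed output: PrrqQ$

Answer: PrrqQ$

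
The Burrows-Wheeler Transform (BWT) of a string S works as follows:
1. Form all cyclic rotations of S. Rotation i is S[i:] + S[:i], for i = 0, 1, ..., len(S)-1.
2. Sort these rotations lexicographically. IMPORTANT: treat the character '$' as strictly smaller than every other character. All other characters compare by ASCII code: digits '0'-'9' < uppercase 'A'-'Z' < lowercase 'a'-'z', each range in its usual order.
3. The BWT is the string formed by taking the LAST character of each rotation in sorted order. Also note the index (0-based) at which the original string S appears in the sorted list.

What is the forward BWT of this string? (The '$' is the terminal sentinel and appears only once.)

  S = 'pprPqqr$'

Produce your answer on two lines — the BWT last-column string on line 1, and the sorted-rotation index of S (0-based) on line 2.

All 8 rotations (rotation i = S[i:]+S[:i]):
  rot[0] = pprPqqr$
  rot[1] = prPqqr$p
  rot[2] = rPqqr$pp
  rot[3] = Pqqr$ppr
  rot[4] = qqr$pprP
  rot[5] = qr$pprPq
  rot[6] = r$pprPqq
  rot[7] = $pprPqqr
Sorted (with $ < everything):
  sorted[0] = $pprPqqr  (last char: 'r')
  sorted[1] = Pqqr$ppr  (last char: 'r')
  sorted[2] = pprPqqr$  (last char: '$')
  sorted[3] = prPqqr$p  (last char: 'p')
  sorted[4] = qqr$pprP  (last char: 'P')
  sorted[5] = qr$pprPq  (last char: 'q')
  sorted[6] = r$pprPqq  (last char: 'q')
  sorted[7] = rPqqr$pp  (last char: 'p')
Last column: rr$pPqqp
Original string S is at sorted index 2

Answer: rr$pPqqp
2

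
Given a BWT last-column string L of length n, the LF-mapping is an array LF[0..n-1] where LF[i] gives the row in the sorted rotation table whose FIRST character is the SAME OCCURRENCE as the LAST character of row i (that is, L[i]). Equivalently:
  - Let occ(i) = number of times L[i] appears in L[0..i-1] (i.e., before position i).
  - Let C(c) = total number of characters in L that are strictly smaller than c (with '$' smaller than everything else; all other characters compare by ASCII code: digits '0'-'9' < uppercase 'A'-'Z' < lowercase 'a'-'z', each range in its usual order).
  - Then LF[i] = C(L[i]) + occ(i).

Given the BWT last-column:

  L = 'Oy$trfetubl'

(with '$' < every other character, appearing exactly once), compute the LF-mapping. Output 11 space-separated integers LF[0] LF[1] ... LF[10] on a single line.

Answer: 1 10 0 7 6 4 3 8 9 2 5

Derivation:
Char counts: '$':1, 'O':1, 'b':1, 'e':1, 'f':1, 'l':1, 'r':1, 't':2, 'u':1, 'y':1
C (first-col start): C('$')=0, C('O')=1, C('b')=2, C('e')=3, C('f')=4, C('l')=5, C('r')=6, C('t')=7, C('u')=9, C('y')=10
L[0]='O': occ=0, LF[0]=C('O')+0=1+0=1
L[1]='y': occ=0, LF[1]=C('y')+0=10+0=10
L[2]='$': occ=0, LF[2]=C('$')+0=0+0=0
L[3]='t': occ=0, LF[3]=C('t')+0=7+0=7
L[4]='r': occ=0, LF[4]=C('r')+0=6+0=6
L[5]='f': occ=0, LF[5]=C('f')+0=4+0=4
L[6]='e': occ=0, LF[6]=C('e')+0=3+0=3
L[7]='t': occ=1, LF[7]=C('t')+1=7+1=8
L[8]='u': occ=0, LF[8]=C('u')+0=9+0=9
L[9]='b': occ=0, LF[9]=C('b')+0=2+0=2
L[10]='l': occ=0, LF[10]=C('l')+0=5+0=5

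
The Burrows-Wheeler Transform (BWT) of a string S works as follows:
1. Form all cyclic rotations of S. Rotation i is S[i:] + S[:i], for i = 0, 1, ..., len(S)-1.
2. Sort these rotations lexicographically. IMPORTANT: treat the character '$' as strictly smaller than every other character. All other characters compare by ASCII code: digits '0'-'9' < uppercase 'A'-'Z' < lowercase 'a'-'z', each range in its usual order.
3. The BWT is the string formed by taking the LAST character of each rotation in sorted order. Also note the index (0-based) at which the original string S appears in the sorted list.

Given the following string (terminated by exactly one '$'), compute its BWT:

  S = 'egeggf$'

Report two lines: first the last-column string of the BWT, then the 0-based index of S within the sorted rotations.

Answer: f$ggege
1

Derivation:
All 7 rotations (rotation i = S[i:]+S[:i]):
  rot[0] = egeggf$
  rot[1] = geggf$e
  rot[2] = eggf$eg
  rot[3] = ggf$ege
  rot[4] = gf$egeg
  rot[5] = f$egegg
  rot[6] = $egeggf
Sorted (with $ < everything):
  sorted[0] = $egeggf  (last char: 'f')
  sorted[1] = egeggf$  (last char: '$')
  sorted[2] = eggf$eg  (last char: 'g')
  sorted[3] = f$egegg  (last char: 'g')
  sorted[4] = geggf$e  (last char: 'e')
  sorted[5] = gf$egeg  (last char: 'g')
  sorted[6] = ggf$ege  (last char: 'e')
Last column: f$ggege
Original string S is at sorted index 1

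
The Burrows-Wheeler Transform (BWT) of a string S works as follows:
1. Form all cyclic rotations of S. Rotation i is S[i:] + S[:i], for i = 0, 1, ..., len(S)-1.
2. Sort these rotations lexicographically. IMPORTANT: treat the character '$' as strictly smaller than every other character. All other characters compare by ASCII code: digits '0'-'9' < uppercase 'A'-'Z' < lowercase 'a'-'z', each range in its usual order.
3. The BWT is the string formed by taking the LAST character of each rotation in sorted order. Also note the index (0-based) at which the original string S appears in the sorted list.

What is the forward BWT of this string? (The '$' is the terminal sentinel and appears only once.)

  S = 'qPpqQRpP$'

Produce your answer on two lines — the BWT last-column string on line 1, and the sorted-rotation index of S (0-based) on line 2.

All 9 rotations (rotation i = S[i:]+S[:i]):
  rot[0] = qPpqQRpP$
  rot[1] = PpqQRpP$q
  rot[2] = pqQRpP$qP
  rot[3] = qQRpP$qPp
  rot[4] = QRpP$qPpq
  rot[5] = RpP$qPpqQ
  rot[6] = pP$qPpqQR
  rot[7] = P$qPpqQRp
  rot[8] = $qPpqQRpP
Sorted (with $ < everything):
  sorted[0] = $qPpqQRpP  (last char: 'P')
  sorted[1] = P$qPpqQRp  (last char: 'p')
  sorted[2] = PpqQRpP$q  (last char: 'q')
  sorted[3] = QRpP$qPpq  (last char: 'q')
  sorted[4] = RpP$qPpqQ  (last char: 'Q')
  sorted[5] = pP$qPpqQR  (last char: 'R')
  sorted[6] = pqQRpP$qP  (last char: 'P')
  sorted[7] = qPpqQRpP$  (last char: '$')
  sorted[8] = qQRpP$qPp  (last char: 'p')
Last column: PpqqQRP$p
Original string S is at sorted index 7

Answer: PpqqQRP$p
7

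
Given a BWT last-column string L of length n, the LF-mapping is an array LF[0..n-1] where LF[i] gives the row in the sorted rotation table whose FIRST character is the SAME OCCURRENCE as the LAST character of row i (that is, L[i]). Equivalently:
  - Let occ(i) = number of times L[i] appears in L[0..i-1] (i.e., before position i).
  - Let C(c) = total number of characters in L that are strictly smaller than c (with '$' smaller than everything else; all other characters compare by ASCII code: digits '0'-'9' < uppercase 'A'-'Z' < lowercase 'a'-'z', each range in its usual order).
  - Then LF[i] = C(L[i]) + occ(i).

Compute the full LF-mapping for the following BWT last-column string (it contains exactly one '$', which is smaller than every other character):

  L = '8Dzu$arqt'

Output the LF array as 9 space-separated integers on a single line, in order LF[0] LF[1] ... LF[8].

Char counts: '$':1, '8':1, 'D':1, 'a':1, 'q':1, 'r':1, 't':1, 'u':1, 'z':1
C (first-col start): C('$')=0, C('8')=1, C('D')=2, C('a')=3, C('q')=4, C('r')=5, C('t')=6, C('u')=7, C('z')=8
L[0]='8': occ=0, LF[0]=C('8')+0=1+0=1
L[1]='D': occ=0, LF[1]=C('D')+0=2+0=2
L[2]='z': occ=0, LF[2]=C('z')+0=8+0=8
L[3]='u': occ=0, LF[3]=C('u')+0=7+0=7
L[4]='$': occ=0, LF[4]=C('$')+0=0+0=0
L[5]='a': occ=0, LF[5]=C('a')+0=3+0=3
L[6]='r': occ=0, LF[6]=C('r')+0=5+0=5
L[7]='q': occ=0, LF[7]=C('q')+0=4+0=4
L[8]='t': occ=0, LF[8]=C('t')+0=6+0=6

Answer: 1 2 8 7 0 3 5 4 6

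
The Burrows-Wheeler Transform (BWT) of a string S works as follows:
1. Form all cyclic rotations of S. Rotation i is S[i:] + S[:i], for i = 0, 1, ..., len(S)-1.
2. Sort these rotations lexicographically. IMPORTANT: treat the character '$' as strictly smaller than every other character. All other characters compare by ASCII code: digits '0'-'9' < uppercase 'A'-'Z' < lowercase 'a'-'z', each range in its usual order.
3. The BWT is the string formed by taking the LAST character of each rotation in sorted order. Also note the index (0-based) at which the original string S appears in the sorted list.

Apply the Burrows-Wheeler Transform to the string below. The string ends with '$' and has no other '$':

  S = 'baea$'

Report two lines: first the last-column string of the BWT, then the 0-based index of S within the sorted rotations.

All 5 rotations (rotation i = S[i:]+S[:i]):
  rot[0] = baea$
  rot[1] = aea$b
  rot[2] = ea$ba
  rot[3] = a$bae
  rot[4] = $baea
Sorted (with $ < everything):
  sorted[0] = $baea  (last char: 'a')
  sorted[1] = a$bae  (last char: 'e')
  sorted[2] = aea$b  (last char: 'b')
  sorted[3] = baea$  (last char: '$')
  sorted[4] = ea$ba  (last char: 'a')
Last column: aeb$a
Original string S is at sorted index 3

Answer: aeb$a
3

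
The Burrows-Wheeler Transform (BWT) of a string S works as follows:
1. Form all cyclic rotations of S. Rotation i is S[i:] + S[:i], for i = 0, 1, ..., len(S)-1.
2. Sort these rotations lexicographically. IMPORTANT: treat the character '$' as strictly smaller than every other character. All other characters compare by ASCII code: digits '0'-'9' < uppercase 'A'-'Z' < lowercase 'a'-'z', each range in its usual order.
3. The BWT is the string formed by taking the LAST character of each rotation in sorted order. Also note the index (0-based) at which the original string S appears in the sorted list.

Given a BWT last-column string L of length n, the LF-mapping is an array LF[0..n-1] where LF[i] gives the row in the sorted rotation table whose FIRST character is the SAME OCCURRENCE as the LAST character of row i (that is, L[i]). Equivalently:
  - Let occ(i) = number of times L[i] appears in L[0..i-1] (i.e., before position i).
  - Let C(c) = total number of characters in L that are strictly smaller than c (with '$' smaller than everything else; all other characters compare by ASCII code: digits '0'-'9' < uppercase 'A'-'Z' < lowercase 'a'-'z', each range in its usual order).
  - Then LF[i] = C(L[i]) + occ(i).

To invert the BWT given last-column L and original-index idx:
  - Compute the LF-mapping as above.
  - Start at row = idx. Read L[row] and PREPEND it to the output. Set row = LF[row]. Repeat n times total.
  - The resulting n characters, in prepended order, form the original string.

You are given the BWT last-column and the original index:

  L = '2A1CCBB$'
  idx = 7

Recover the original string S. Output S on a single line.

LF mapping: 2 3 1 6 7 4 5 0
Walk LF starting at row 7, prepending L[row]:
  step 1: row=7, L[7]='$', prepend. Next row=LF[7]=0
  step 2: row=0, L[0]='2', prepend. Next row=LF[0]=2
  step 3: row=2, L[2]='1', prepend. Next row=LF[2]=1
  step 4: row=1, L[1]='A', prepend. Next row=LF[1]=3
  step 5: row=3, L[3]='C', prepend. Next row=LF[3]=6
  step 6: row=6, L[6]='B', prepend. Next row=LF[6]=5
  step 7: row=5, L[5]='B', prepend. Next row=LF[5]=4
  step 8: row=4, L[4]='C', prepend. Next row=LF[4]=7
Reversed output: CBBCA12$

Answer: CBBCA12$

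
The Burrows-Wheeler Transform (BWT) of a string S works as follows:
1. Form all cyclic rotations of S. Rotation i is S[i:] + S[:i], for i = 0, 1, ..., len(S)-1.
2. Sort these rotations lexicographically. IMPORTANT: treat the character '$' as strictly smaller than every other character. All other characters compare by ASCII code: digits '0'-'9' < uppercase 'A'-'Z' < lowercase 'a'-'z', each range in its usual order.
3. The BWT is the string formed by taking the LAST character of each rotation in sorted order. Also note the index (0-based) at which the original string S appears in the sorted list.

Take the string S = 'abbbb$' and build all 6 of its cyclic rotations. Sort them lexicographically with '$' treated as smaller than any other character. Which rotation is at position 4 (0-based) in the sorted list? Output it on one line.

Answer: bbb$ab

Derivation:
All 6 rotations (rotation i = S[i:]+S[:i]):
  rot[0] = abbbb$
  rot[1] = bbbb$a
  rot[2] = bbb$ab
  rot[3] = bb$abb
  rot[4] = b$abbb
  rot[5] = $abbbb
Sorted (with $ < everything):
  sorted[0] = $abbbb
  sorted[1] = abbbb$
  sorted[2] = b$abbb
  sorted[3] = bb$abb
  sorted[4] = bbb$ab
  sorted[5] = bbbb$a
sorted[4] = bbb$ab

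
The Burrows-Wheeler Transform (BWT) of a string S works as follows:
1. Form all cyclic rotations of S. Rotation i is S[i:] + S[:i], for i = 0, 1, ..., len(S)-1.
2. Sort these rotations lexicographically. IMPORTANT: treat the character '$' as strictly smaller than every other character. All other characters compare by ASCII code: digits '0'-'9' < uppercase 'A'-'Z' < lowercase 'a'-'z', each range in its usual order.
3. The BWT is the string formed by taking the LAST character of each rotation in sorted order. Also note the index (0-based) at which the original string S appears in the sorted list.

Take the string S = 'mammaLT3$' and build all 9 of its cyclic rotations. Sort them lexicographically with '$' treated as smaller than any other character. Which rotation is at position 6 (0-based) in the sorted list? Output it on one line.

All 9 rotations (rotation i = S[i:]+S[:i]):
  rot[0] = mammaLT3$
  rot[1] = ammaLT3$m
  rot[2] = mmaLT3$ma
  rot[3] = maLT3$mam
  rot[4] = aLT3$mamm
  rot[5] = LT3$mamma
  rot[6] = T3$mammaL
  rot[7] = 3$mammaLT
  rot[8] = $mammaLT3
Sorted (with $ < everything):
  sorted[0] = $mammaLT3
  sorted[1] = 3$mammaLT
  sorted[2] = LT3$mamma
  sorted[3] = T3$mammaL
  sorted[4] = aLT3$mamm
  sorted[5] = ammaLT3$m
  sorted[6] = maLT3$mam
  sorted[7] = mammaLT3$
  sorted[8] = mmaLT3$ma
sorted[6] = maLT3$mam

Answer: maLT3$mam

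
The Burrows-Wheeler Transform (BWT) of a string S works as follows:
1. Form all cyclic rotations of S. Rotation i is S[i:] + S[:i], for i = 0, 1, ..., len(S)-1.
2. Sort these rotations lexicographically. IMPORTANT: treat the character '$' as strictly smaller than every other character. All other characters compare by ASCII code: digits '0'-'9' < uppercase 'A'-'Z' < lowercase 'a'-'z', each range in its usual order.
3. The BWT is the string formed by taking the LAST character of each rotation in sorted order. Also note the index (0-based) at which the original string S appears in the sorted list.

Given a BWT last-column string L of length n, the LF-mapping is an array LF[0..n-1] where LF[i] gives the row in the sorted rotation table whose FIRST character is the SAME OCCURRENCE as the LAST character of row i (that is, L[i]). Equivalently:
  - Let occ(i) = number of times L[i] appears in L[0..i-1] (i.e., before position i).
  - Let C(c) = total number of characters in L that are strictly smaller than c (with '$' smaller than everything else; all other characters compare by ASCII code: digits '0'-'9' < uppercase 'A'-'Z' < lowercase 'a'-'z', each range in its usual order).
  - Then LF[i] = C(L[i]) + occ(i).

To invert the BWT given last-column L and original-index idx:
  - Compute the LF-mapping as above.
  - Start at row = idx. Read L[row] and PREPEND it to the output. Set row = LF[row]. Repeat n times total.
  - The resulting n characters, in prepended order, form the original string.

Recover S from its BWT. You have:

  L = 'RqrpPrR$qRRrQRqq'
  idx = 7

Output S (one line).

Answer: RrQqrqrRqPRRqpR$

Derivation:
LF mapping: 3 9 13 8 1 14 4 0 10 5 6 15 2 7 11 12
Walk LF starting at row 7, prepending L[row]:
  step 1: row=7, L[7]='$', prepend. Next row=LF[7]=0
  step 2: row=0, L[0]='R', prepend. Next row=LF[0]=3
  step 3: row=3, L[3]='p', prepend. Next row=LF[3]=8
  step 4: row=8, L[8]='q', prepend. Next row=LF[8]=10
  step 5: row=10, L[10]='R', prepend. Next row=LF[10]=6
  step 6: row=6, L[6]='R', prepend. Next row=LF[6]=4
  step 7: row=4, L[4]='P', prepend. Next row=LF[4]=1
  step 8: row=1, L[1]='q', prepend. Next row=LF[1]=9
  step 9: row=9, L[9]='R', prepend. Next row=LF[9]=5
  step 10: row=5, L[5]='r', prepend. Next row=LF[5]=14
  step 11: row=14, L[14]='q', prepend. Next row=LF[14]=11
  step 12: row=11, L[11]='r', prepend. Next row=LF[11]=15
  step 13: row=15, L[15]='q', prepend. Next row=LF[15]=12
  step 14: row=12, L[12]='Q', prepend. Next row=LF[12]=2
  step 15: row=2, L[2]='r', prepend. Next row=LF[2]=13
  step 16: row=13, L[13]='R', prepend. Next row=LF[13]=7
Reversed output: RrQqrqrRqPRRqpR$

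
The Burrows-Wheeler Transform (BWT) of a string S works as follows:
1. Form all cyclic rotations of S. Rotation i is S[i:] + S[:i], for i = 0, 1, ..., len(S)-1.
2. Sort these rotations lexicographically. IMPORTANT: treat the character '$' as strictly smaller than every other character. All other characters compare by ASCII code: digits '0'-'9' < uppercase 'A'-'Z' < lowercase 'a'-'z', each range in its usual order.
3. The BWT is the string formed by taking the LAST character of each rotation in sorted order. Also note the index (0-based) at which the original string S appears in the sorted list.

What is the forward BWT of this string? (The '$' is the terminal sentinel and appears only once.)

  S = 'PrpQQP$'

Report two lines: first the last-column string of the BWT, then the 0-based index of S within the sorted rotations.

All 7 rotations (rotation i = S[i:]+S[:i]):
  rot[0] = PrpQQP$
  rot[1] = rpQQP$P
  rot[2] = pQQP$Pr
  rot[3] = QQP$Prp
  rot[4] = QP$PrpQ
  rot[5] = P$PrpQQ
  rot[6] = $PrpQQP
Sorted (with $ < everything):
  sorted[0] = $PrpQQP  (last char: 'P')
  sorted[1] = P$PrpQQ  (last char: 'Q')
  sorted[2] = PrpQQP$  (last char: '$')
  sorted[3] = QP$PrpQ  (last char: 'Q')
  sorted[4] = QQP$Prp  (last char: 'p')
  sorted[5] = pQQP$Pr  (last char: 'r')
  sorted[6] = rpQQP$P  (last char: 'P')
Last column: PQ$QprP
Original string S is at sorted index 2

Answer: PQ$QprP
2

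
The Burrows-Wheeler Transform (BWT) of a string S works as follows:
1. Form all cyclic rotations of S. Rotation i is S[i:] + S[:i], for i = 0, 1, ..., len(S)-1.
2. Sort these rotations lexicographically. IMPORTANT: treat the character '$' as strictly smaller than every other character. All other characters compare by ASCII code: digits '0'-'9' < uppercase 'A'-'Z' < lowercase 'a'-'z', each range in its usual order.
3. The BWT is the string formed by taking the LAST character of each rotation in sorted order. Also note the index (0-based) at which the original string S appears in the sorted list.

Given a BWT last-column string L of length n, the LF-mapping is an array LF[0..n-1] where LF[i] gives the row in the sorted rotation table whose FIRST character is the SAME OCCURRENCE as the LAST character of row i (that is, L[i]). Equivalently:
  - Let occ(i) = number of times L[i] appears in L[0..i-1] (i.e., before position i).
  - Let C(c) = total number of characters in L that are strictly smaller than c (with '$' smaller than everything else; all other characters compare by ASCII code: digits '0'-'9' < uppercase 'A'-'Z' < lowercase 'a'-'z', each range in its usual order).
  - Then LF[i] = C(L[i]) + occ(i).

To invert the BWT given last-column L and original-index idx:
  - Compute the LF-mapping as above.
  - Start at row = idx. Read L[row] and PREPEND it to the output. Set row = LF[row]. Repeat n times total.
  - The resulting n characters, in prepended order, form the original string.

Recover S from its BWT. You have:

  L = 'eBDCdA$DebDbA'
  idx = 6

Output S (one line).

LF mapping: 11 3 5 4 10 1 0 6 12 8 7 9 2
Walk LF starting at row 6, prepending L[row]:
  step 1: row=6, L[6]='$', prepend. Next row=LF[6]=0
  step 2: row=0, L[0]='e', prepend. Next row=LF[0]=11
  step 3: row=11, L[11]='b', prepend. Next row=LF[11]=9
  step 4: row=9, L[9]='b', prepend. Next row=LF[9]=8
  step 5: row=8, L[8]='e', prepend. Next row=LF[8]=12
  step 6: row=12, L[12]='A', prepend. Next row=LF[12]=2
  step 7: row=2, L[2]='D', prepend. Next row=LF[2]=5
  step 8: row=5, L[5]='A', prepend. Next row=LF[5]=1
  step 9: row=1, L[1]='B', prepend. Next row=LF[1]=3
  step 10: row=3, L[3]='C', prepend. Next row=LF[3]=4
  step 11: row=4, L[4]='d', prepend. Next row=LF[4]=10
  step 12: row=10, L[10]='D', prepend. Next row=LF[10]=7
  step 13: row=7, L[7]='D', prepend. Next row=LF[7]=6
Reversed output: DDdCBADAebbe$

Answer: DDdCBADAebbe$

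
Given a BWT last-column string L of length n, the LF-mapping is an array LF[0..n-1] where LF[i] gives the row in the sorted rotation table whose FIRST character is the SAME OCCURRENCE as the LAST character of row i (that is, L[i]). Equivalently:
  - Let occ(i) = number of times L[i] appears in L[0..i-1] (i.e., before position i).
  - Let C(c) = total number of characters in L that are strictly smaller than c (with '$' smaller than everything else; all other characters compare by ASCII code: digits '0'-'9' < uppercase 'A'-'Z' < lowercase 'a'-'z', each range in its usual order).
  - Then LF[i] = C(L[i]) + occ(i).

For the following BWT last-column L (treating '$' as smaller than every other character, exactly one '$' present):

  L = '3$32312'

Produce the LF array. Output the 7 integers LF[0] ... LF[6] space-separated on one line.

Answer: 4 0 5 2 6 1 3

Derivation:
Char counts: '$':1, '1':1, '2':2, '3':3
C (first-col start): C('$')=0, C('1')=1, C('2')=2, C('3')=4
L[0]='3': occ=0, LF[0]=C('3')+0=4+0=4
L[1]='$': occ=0, LF[1]=C('$')+0=0+0=0
L[2]='3': occ=1, LF[2]=C('3')+1=4+1=5
L[3]='2': occ=0, LF[3]=C('2')+0=2+0=2
L[4]='3': occ=2, LF[4]=C('3')+2=4+2=6
L[5]='1': occ=0, LF[5]=C('1')+0=1+0=1
L[6]='2': occ=1, LF[6]=C('2')+1=2+1=3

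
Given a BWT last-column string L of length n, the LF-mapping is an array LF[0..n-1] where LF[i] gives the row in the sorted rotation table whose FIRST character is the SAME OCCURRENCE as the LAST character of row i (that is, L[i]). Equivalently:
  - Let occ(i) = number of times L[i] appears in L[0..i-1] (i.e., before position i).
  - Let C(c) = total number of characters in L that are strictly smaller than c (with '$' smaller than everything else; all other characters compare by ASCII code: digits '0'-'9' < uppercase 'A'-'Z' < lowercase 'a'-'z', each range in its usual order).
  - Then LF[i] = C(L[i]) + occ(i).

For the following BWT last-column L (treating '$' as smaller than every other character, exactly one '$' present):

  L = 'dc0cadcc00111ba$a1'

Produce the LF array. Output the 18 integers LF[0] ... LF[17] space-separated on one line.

Char counts: '$':1, '0':3, '1':4, 'a':3, 'b':1, 'c':4, 'd':2
C (first-col start): C('$')=0, C('0')=1, C('1')=4, C('a')=8, C('b')=11, C('c')=12, C('d')=16
L[0]='d': occ=0, LF[0]=C('d')+0=16+0=16
L[1]='c': occ=0, LF[1]=C('c')+0=12+0=12
L[2]='0': occ=0, LF[2]=C('0')+0=1+0=1
L[3]='c': occ=1, LF[3]=C('c')+1=12+1=13
L[4]='a': occ=0, LF[4]=C('a')+0=8+0=8
L[5]='d': occ=1, LF[5]=C('d')+1=16+1=17
L[6]='c': occ=2, LF[6]=C('c')+2=12+2=14
L[7]='c': occ=3, LF[7]=C('c')+3=12+3=15
L[8]='0': occ=1, LF[8]=C('0')+1=1+1=2
L[9]='0': occ=2, LF[9]=C('0')+2=1+2=3
L[10]='1': occ=0, LF[10]=C('1')+0=4+0=4
L[11]='1': occ=1, LF[11]=C('1')+1=4+1=5
L[12]='1': occ=2, LF[12]=C('1')+2=4+2=6
L[13]='b': occ=0, LF[13]=C('b')+0=11+0=11
L[14]='a': occ=1, LF[14]=C('a')+1=8+1=9
L[15]='$': occ=0, LF[15]=C('$')+0=0+0=0
L[16]='a': occ=2, LF[16]=C('a')+2=8+2=10
L[17]='1': occ=3, LF[17]=C('1')+3=4+3=7

Answer: 16 12 1 13 8 17 14 15 2 3 4 5 6 11 9 0 10 7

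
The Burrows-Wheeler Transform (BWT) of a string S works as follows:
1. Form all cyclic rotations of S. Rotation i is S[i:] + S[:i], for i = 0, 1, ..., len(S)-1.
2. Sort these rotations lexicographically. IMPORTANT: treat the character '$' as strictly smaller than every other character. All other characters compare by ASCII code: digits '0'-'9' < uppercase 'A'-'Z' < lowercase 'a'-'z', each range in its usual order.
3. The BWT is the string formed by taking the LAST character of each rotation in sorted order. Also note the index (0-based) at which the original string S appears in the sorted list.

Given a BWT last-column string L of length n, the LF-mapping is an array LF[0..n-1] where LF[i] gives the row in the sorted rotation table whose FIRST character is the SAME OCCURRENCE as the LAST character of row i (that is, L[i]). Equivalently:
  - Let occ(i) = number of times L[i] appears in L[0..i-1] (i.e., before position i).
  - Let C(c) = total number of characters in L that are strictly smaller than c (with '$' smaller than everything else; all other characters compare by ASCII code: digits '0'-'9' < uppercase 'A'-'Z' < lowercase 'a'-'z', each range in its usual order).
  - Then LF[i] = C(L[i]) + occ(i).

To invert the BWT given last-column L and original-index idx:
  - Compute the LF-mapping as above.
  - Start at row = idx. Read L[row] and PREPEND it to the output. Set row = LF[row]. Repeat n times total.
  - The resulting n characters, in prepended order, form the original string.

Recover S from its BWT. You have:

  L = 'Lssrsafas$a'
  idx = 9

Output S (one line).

Answer: sassafrasL$

Derivation:
LF mapping: 1 7 8 6 9 2 5 3 10 0 4
Walk LF starting at row 9, prepending L[row]:
  step 1: row=9, L[9]='$', prepend. Next row=LF[9]=0
  step 2: row=0, L[0]='L', prepend. Next row=LF[0]=1
  step 3: row=1, L[1]='s', prepend. Next row=LF[1]=7
  step 4: row=7, L[7]='a', prepend. Next row=LF[7]=3
  step 5: row=3, L[3]='r', prepend. Next row=LF[3]=6
  step 6: row=6, L[6]='f', prepend. Next row=LF[6]=5
  step 7: row=5, L[5]='a', prepend. Next row=LF[5]=2
  step 8: row=2, L[2]='s', prepend. Next row=LF[2]=8
  step 9: row=8, L[8]='s', prepend. Next row=LF[8]=10
  step 10: row=10, L[10]='a', prepend. Next row=LF[10]=4
  step 11: row=4, L[4]='s', prepend. Next row=LF[4]=9
Reversed output: sassafrasL$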